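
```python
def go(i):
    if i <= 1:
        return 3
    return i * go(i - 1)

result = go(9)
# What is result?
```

go(9) = 9 * 8 * 7 * 6 * 5 * 4 * 3 * 2 * 3 = 1088640

Answer: 1088640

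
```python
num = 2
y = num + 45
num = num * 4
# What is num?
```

Trace:
`num = 2` → num = 2
`y = num + 45` → y = 47
`num = num * 4` → num = 8
So num = 8

Answer: 8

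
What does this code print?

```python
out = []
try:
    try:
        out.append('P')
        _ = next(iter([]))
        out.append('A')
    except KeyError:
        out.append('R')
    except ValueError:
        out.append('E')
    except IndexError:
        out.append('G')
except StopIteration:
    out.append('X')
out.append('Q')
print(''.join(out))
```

Execution trace: 'P' (try body) → 'X' (outer except StopIteration) → 'Q' (after the try/except). Output: PXQ

Answer: PXQ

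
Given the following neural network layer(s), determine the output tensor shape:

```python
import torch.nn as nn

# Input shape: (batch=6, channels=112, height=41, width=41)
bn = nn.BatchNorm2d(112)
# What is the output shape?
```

Input: (6, 112, 41, 41) -> Output: (6, 112, 41, 41)

Answer: (6, 112, 41, 41)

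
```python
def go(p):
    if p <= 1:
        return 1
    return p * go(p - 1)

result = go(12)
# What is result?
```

go(12) = 12 * 11 * 10 * 9 * 8 * 7 * 6 * 5 * 4 * 3 * 2 * 1 = 479001600

Answer: 479001600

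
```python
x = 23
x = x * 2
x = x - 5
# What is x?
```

Trace:
`x = 23` → x = 23
`x = x * 2` → x = 46
`x = x - 5` → x = 41
So x = 41

Answer: 41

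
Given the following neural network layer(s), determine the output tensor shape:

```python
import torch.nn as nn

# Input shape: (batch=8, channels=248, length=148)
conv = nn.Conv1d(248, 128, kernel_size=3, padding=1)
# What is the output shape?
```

Input: (8, 248, 148) -> Output: (8, 128, 148)

Answer: (8, 128, 148)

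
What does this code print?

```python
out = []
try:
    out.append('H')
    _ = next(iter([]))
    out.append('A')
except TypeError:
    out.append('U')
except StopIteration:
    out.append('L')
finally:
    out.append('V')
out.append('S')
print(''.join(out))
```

Execution trace: 'H' (try body) → 'L' (except StopIteration) → 'V' (finally) → 'S' (after the try/except). Output: HLVS

Answer: HLVS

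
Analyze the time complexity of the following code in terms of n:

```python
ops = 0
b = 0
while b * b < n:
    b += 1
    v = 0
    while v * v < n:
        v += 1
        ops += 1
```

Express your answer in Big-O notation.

Each loop level contributes: √n × √n. Multiplying the contributions gives O(n).

Answer: O(n)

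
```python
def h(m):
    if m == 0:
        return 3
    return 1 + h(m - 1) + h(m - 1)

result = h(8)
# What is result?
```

h(m) = 1 + 2·h(m-1), h(0)=3. Closed form: (3+1)·2^8 - 1 = 1023.

Answer: 1023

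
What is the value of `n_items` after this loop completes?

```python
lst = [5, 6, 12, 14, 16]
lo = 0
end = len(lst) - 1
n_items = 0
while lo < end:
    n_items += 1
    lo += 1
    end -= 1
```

Iterations until pointers meet (list length 5)
`n_items` takes the values: 0 → 1 → 2

Answer: 2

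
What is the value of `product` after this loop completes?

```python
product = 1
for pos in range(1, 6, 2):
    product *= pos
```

Product of 1, 3, 5, ... up to 5
`product` takes the values: 1 → 3 → 15

Answer: 15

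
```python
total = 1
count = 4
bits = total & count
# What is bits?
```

Trace:
`total = 1` → total = 1
`count = 4` → count = 4
`bits = total & count` → bits = 0
So bits = 0

Answer: 0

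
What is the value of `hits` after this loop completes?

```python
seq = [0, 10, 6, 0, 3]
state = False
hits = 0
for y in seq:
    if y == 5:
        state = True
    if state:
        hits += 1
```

Count elements after first 5 in [0, 10, 6, 0, 3]
`hits` takes the values: 0

Answer: 0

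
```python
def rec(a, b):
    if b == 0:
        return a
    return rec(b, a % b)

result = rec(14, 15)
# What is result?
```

rec(14, 15) -> rec(15, 14) -> rec(14, 1) -> rec(1, 0) -> 1

Answer: 1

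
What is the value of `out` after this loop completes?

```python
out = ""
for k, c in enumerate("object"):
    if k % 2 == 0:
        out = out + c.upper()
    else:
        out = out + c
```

Uppercase even positions in 'object'
`out` takes the values: "" → "O" → "Ob" → "ObJ" → "ObJe" → "ObJeC" → "ObJeCt"

Answer: "ObJeCt"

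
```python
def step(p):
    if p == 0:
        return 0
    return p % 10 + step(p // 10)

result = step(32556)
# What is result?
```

Sum of digits of 32556: 6 + 5 + 5 + 2 + 3 = 21

Answer: 21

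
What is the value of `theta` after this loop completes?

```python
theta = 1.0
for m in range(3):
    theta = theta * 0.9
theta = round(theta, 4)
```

Exponential decay: 1.0 * 0.9^3
`theta` takes the values: 1.0 → 0.9 → 0.81 → 0.729

Answer: 0.729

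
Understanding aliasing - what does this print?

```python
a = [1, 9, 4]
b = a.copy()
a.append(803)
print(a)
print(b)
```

Key concept: list.copy() creates independent copy.
Step by step:
`a = [1, 9, 4]` → a = [1, 9, 4]
`b = a.copy()` → b = [1, 9, 4]
`a.append(803)` → a = [1, 9, 4, 803]
`print(a)` → prints [1, 9, 4, 803]
`print(b)` → prints [1, 9, 4]

Answer:
[1, 9, 4, 803]
[1, 9, 4]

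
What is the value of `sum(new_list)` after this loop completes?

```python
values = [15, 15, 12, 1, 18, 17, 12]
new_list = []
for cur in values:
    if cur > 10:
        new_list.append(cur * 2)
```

Sum of doubled values > 10
`new_list` takes the values: [] → [30] → [30, 30] → [30, 30, 24] → [30, 30, 24, 36] → [30, 30, 24, 36, 34] → [30, 30, 24, 36, 34, 24]
So `sum(new_list)` = 178

Answer: 178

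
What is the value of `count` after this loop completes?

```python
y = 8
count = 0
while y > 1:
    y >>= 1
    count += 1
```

Count right shifts until 1
`count` takes the values: 0 → 1 → 2 → 3

Answer: 3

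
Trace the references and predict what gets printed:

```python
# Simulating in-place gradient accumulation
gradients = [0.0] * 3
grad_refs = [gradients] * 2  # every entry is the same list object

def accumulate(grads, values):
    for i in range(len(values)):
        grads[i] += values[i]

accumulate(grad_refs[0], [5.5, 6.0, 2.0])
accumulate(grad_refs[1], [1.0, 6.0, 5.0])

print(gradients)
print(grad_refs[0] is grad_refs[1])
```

Key concept: gradient accumulation aliasing.
Step by step:
`gradients = [0.0] * 3` → gradients = [0.0, 0.0, 0.0]
`grad_refs = [gradients] * 2` → grad_refs = [[0.0, 0.0, 0.0], [0.0, 0.0, 0.0]]
`accumulate(grad_refs[0], [5.5, 6.0, 2.0])` → gradients = [5.5, 6.0, 2.0]; grad_refs = [[5.5, 6.0, 2.0], [5.5, 6.0, 2.0]]
`accumulate(grad_refs[1], [1.0, 6.0, 5.0])` → gradients = [6.5, 12.0, 7.0]; grad_refs = [[6.5, 12.0, 7.0], [6.5, 12.0, 7.0]]
`print(gradients)` → prints [6.5, 12.0, 7.0]
`print(grad_refs[0] is grad_refs[1])` → prints True

Answer:
[6.5, 12.0, 7.0]
True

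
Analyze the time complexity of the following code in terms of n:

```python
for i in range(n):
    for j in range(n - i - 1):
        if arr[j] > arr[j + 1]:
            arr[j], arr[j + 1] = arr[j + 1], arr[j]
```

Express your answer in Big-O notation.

This is Bubble sort. Time complexity: O(n²).

Answer: O(n²)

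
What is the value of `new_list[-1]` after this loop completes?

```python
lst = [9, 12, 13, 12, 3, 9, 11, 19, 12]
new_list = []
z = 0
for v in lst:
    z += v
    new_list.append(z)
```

Cumulative sum ends at 100
`new_list` takes the values: [] → [9] → [9, 21] → [9, 21, 34] → [9, 21, 34, 46] → [9, 21, 34, 46, 49] → [9, 21, 34, 46, 49, 58] → [9, 21, 34, 46, 49, 58, 69] → [9, 21, 34, 46, 49, 58, 69, 88] → [9, 21, 34, 46, 49, 58, 69, 88, 100]
So `new_list[-1]` = 100

Answer: 100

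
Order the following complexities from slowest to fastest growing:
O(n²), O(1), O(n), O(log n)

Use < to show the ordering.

Ordered by growth rate: O(1) < O(log n) < O(n) < O(n²)

Answer: O(1) < O(log n) < O(n) < O(n²)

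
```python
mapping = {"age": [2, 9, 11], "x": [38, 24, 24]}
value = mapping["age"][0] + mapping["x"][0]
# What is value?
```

Trace:
`mapping = {"age": [2, 9, 11], "x": [38, 24, 24]}` → mapping = {'age': [2, 9, 11], 'x': [38, 24, 24]}
`value = mapping["age"][0] + mapping["x"][0]` → value = 40
So value = 40

Answer: 40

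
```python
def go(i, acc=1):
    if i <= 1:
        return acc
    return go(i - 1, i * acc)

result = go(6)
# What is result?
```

Accumulator trace (n, acc): (6, 1) -> (5, 6) -> (4, 30) -> (3, 120) -> (2, 360) -> (1, 720) -> return 720

Answer: 720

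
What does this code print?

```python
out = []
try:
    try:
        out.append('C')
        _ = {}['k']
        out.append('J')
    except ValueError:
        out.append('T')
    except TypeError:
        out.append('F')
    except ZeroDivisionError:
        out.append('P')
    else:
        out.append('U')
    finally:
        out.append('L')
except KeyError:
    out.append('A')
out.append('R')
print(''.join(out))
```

Execution trace: 'C' (try body) → 'L' (finally) → 'A' (outer except KeyError) → 'R' (after the try/except). Output: CLAR

Answer: CLAR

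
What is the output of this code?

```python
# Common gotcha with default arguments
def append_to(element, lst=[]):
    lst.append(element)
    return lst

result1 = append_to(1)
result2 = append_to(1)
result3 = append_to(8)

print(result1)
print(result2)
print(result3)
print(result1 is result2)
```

Key concept: mutable default argument gotcha.
Step by step:
`result1 = append_to(1)` → result1 = [1]
`result2 = append_to(1)` → result1 = [1, 1] (same object as result2); result2 = [1, 1] (same object as result1)
`result3 = append_to(8)` → result1 = [1, 1, 8] (same object as result2, result3); result2 = [1, 1, 8] (same object as result1, result3); result3 = [1, 1, 8] (same object as result1, result2)
`print(result1)` → prints [1, 1, 8]
`print(result2)` → prints [1, 1, 8]
`print(result3)` → prints [1, 1, 8]
`print(result1 is result2)` → prints True

Answer:
[1, 1, 8]
[1, 1, 8]
[1, 1, 8]
True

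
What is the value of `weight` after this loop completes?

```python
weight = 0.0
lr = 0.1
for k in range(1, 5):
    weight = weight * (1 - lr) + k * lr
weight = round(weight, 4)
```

Moving average with lr=0.1
`weight` takes the values: 0.0 → 0.1 → 0.29 → 0.561 → 0.9049

Answer: 0.9049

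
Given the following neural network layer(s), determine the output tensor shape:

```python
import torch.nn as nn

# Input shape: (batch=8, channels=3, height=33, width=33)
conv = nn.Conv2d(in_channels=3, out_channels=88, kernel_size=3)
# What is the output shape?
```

Input: (8, 3, 33, 33) -> Output: (8, 88, 31, 31)

Answer: (8, 88, 31, 31)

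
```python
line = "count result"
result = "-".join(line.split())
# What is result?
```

Trace:
`line = "count result"` → line = 'count result'
`result = "-".join(line.split())` → result = 'count-result'
So result = 'count-result'

Answer: 'count-result'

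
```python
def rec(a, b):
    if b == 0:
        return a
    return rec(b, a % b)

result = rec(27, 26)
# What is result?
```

rec(27, 26) -> rec(26, 1) -> rec(1, 0) -> 1

Answer: 1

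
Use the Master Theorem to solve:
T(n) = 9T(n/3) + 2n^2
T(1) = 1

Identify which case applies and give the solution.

a=9, b=3, f(n)=2n^2. log_3(9) = 2. Since c=2 = 2, Case 2 applies: T(n) = Θ(n^log_b(a) · log n) = O(n^2 log n).

Answer: O(n^2 log n) - Case 2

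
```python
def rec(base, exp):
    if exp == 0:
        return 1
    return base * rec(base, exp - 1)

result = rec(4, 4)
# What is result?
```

rec(4, 4) = 4 * 4 * 4 * 4 = 256

Answer: 256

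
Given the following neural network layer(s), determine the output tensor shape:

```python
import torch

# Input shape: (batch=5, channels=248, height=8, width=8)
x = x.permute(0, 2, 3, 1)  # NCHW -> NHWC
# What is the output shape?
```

Input: (5, 248, 8, 8) -> Output: (5, 8, 8, 248)

Answer: (5, 8, 8, 248)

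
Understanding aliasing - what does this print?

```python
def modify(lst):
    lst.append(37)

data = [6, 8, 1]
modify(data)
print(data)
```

Key concept: function modifies passed list.
Step by step:
`data = [6, 8, 1]` → data = [6, 8, 1]
`modify(data)` → data = [6, 8, 1, 37]
`print(data)` → prints [6, 8, 1, 37]

Answer: [6, 8, 1, 37]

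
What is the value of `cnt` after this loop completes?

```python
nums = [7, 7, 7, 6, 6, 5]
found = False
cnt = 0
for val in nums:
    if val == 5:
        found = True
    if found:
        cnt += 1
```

Count elements after first 5 in [7, 7, 7, 6, 6, 5]
`cnt` takes the values: 0 → 1

Answer: 1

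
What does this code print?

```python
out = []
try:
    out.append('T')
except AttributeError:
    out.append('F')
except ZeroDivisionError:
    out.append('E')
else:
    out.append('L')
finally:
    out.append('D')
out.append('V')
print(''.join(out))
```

Execution trace: 'T' (try body, no exception) → 'L' (else) → 'D' (finally) → 'V' (after the try/except). Output: TLDV

Answer: TLDV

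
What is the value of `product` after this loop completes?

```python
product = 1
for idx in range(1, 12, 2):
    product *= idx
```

Product of 1, 3, 5, ... up to 11
`product` takes the values: 1 → 3 → 15 → 105 → 945 → 10395

Answer: 10395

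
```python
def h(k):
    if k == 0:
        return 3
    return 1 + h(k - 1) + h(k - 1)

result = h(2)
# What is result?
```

h(k) = 1 + 2·h(k-1), h(0)=3. Closed form: (3+1)·2^2 - 1 = 15.

Answer: 15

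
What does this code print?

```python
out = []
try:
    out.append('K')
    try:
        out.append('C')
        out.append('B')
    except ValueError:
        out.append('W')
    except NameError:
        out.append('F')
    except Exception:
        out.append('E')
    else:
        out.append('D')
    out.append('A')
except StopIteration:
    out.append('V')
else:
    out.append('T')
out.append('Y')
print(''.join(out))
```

Execution trace: 'K' (try body) → 'C' (inner try body) → 'B' (inner try body, no exception) → 'D' (inner else) → 'A' (try body, no exception) → 'T' (else) → 'Y' (after the try/except). Output: KCBDATY

Answer: KCBDATY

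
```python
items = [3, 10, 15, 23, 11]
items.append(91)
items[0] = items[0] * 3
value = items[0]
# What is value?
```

Trace:
`items = [3, 10, 15, 23, 11]` → items = [3, 10, 15, 23, 11]
`items.append(91)` → items = [3, 10, 15, 23, 11, 91]
`items[0] = items[0] * 3` → items = [9, 10, 15, 23, 11, 91]
`value = items[0]` → value = 9
So value = 9

Answer: 9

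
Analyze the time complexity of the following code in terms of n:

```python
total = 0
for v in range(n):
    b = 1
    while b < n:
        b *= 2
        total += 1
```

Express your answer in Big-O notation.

Each loop level contributes: n × log n. Multiplying the contributions gives O(n log n).

Answer: O(n log n)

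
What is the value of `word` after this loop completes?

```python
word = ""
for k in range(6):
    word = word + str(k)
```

Concatenate digits 0 to 5
`word` takes the values: "" → "0" → "01" → "012" → "0123" → "01234" → "012345"

Answer: "012345"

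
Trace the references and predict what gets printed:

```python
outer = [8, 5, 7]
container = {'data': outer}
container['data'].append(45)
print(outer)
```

Key concept: dict holds reference to list.
Step by step:
`outer = [8, 5, 7]` → outer = [8, 5, 7]
`container = {'data': outer}` → container = {'data': [8, 5, 7]}
`container['data'].append(45)` → outer = [8, 5, 7, 45]; container = {'data': [8, 5, 7, 45]}
`print(outer)` → prints [8, 5, 7, 45]

Answer: [8, 5, 7, 45]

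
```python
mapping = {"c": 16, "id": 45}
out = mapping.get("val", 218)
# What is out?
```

Trace:
`mapping = {"c": 16, "id": 45}` → mapping = {'c': 16, 'id': 45}
`out = mapping.get("val", 218)` → out = 218
So out = 218

Answer: 218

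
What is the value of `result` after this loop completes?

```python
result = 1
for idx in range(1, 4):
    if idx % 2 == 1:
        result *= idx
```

Product of odd numbers 1 to 3
`result` takes the values: 1 → 3

Answer: 3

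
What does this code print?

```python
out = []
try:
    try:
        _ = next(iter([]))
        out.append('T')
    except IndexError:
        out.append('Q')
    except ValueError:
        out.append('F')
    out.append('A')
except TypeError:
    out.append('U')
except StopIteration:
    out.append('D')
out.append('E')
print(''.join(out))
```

Execution trace: 'D' (except StopIteration) → 'E' (after the try/except). Output: DE

Answer: DE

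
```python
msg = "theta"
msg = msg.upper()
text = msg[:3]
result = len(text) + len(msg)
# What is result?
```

Trace:
`msg = "theta"` → msg = 'theta'
`msg = msg.upper()` → msg = 'THETA'
`text = msg[:3]` → text = 'THE'
`result = len(text) + len(msg)` → result = 8
So result = 8

Answer: 8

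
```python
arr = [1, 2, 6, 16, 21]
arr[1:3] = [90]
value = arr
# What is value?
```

Trace:
`arr = [1, 2, 6, 16, 21]` → arr = [1, 2, 6, 16, 21]
`arr[1:3] = [90]` → arr = [1, 90, 16, 21]
`value = arr` → value = [1, 90, 16, 21]
So value = [1, 90, 16, 21]

Answer: [1, 90, 16, 21]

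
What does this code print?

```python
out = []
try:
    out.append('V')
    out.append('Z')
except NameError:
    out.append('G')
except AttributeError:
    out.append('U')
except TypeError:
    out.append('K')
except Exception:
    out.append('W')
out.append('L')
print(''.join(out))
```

Execution trace: 'V' (try body) → 'Z' (try body, no exception) → 'L' (after the try/except). Output: VZL

Answer: VZL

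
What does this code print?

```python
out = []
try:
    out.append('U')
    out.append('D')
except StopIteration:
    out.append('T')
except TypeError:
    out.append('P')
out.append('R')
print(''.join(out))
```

Execution trace: 'U' (try body) → 'D' (try body, no exception) → 'R' (after the try/except). Output: UDR

Answer: UDR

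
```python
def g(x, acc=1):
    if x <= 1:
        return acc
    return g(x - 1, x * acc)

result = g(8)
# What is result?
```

Accumulator trace (n, acc): (8, 1) -> (7, 8) -> (6, 56) -> (5, 336) -> (4, 1680) -> (3, 6720) -> (2, 20160) -> (1, 40320) -> return 40320

Answer: 40320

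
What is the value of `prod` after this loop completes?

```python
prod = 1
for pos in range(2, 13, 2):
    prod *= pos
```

Product of even numbers 2 to 12
`prod` takes the values: 1 → 2 → 8 → 48 → 384 → 3840 → 46080

Answer: 46080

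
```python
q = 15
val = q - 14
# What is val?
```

Trace:
`q = 15` → q = 15
`val = q - 14` → val = 1
So val = 1

Answer: 1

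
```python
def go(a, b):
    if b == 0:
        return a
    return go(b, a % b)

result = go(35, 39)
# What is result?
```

go(35, 39) -> go(39, 35) -> go(35, 4) -> go(4, 3) -> go(3, 1) -> go(1, 0) -> 1

Answer: 1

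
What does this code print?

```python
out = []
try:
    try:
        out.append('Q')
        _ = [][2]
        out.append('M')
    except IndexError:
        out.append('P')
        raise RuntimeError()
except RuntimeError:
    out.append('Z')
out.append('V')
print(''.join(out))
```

Execution trace: 'Q' (try body) → 'P' (except IndexError) → 'Z' (outer except RuntimeError) → 'V' (after the try/except). Output: QPZV

Answer: QPZV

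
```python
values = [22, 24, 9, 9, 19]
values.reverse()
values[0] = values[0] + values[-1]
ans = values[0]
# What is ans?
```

Trace:
`values = [22, 24, 9, 9, 19]` → values = [22, 24, 9, 9, 19]
`values.reverse()` → values = [19, 9, 9, 24, 22]
`values[0] = values[0] + values[-1]` → values = [41, 9, 9, 24, 22]
`ans = values[0]` → ans = 41
So ans = 41

Answer: 41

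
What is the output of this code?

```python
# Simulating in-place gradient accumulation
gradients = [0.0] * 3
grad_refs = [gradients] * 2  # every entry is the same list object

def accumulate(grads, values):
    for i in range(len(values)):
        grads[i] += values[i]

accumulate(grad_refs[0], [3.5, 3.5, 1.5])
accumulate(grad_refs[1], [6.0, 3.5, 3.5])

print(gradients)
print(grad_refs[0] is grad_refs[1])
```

Key concept: gradient accumulation aliasing.
Step by step:
`gradients = [0.0] * 3` → gradients = [0.0, 0.0, 0.0]
`grad_refs = [gradients] * 2` → grad_refs = [[0.0, 0.0, 0.0], [0.0, 0.0, 0.0]]
`accumulate(grad_refs[0], [3.5, 3.5, 1.5])` → gradients = [3.5, 3.5, 1.5]; grad_refs = [[3.5, 3.5, 1.5], [3.5, 3.5, 1.5]]
`accumulate(grad_refs[1], [6.0, 3.5, 3.5])` → gradients = [9.5, 7.0, 5.0]; grad_refs = [[9.5, 7.0, 5.0], [9.5, 7.0, 5.0]]
`print(gradients)` → prints [9.5, 7.0, 5.0]
`print(grad_refs[0] is grad_refs[1])` → prints True

Answer:
[9.5, 7.0, 5.0]
True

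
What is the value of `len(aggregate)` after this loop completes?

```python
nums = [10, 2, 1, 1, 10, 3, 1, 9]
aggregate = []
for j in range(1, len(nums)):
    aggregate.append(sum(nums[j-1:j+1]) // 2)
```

Number of 2-element averages
`aggregate` takes the values: [] → [6] → [6, 1] → [6, 1, 1] → [6, 1, 1, 5] → [6, 1, 1, 5, 6] → [6, 1, 1, 5, 6, 2] → [6, 1, 1, 5, 6, 2, 5]
So `len(aggregate)` = 7

Answer: 7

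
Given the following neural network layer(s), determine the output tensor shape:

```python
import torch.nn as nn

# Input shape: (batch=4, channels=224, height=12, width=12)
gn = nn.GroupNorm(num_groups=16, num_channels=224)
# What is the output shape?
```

Input: (4, 224, 12, 12) -> Output: (4, 224, 12, 12)

Answer: (4, 224, 12, 12)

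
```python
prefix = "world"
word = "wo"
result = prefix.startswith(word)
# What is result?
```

Trace:
`prefix = "world"` → prefix = 'world'
`word = "wo"` → word = 'wo'
`result = prefix.startswith(word)` → result = True
So result = True

Answer: True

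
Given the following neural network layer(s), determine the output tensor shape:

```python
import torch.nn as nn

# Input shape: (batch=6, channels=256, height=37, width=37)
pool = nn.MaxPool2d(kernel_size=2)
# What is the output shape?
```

Input: (6, 256, 37, 37) -> Output: (6, 256, 18, 18)

Answer: (6, 256, 18, 18)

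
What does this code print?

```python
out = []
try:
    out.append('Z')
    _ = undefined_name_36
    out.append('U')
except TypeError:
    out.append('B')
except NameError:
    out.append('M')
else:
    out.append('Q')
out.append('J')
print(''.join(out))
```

Execution trace: 'Z' (try body) → 'M' (except NameError) → 'J' (after the try/except). Output: ZMJ

Answer: ZMJ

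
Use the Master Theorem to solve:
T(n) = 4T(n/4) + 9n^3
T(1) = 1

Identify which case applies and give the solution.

a=4, b=4, f(n)=9n^3. log_4(4) = 1. Since c=3 > 1 and the regularity condition holds (4(n/4)^3 = (4/4^3)n^3 with 4/4^3 < 1), Case 3 applies: T(n) = Θ(f(n)) = O(n^3).

Answer: O(n^3) - Case 3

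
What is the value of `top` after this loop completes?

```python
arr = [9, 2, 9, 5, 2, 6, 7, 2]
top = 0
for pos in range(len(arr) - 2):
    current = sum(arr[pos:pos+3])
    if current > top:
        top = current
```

Max sum of 3-element window in [9, 2, 9, 5, 2, 6, 7, 2]
`top` takes the values: 0 → 20

Answer: 20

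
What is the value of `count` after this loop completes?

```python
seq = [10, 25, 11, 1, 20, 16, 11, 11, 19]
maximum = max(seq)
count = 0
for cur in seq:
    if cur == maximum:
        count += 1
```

Count of max value 25 in [10, 25, 11, 1, 20, 16, 11, 11, 19]
`count` takes the values: 0 → 1

Answer: 1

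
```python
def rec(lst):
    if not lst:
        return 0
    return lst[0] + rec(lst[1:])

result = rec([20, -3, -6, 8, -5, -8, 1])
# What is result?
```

20 + (-3) + (-6) + 8 + (-5) + (-8) + 1 + 0 = 7

Answer: 7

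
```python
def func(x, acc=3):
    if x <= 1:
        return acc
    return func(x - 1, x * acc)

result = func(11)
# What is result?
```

Accumulator trace (n, acc): (11, 3) -> (10, 33) -> (9, 330) -> (8, 2970) -> (7, 23760) -> (6, 166320) -> (5, 997920) -> (4, 4989600) -> (3, 19958400) -> (2, 59875200) -> (1, 119750400) -> return 119750400

Answer: 119750400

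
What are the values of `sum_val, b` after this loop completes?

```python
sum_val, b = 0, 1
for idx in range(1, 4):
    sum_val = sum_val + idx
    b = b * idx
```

Sum and factorial of 1 to 3
`sum_val, b` takes the values: (0, 1) → (1, 1) → (3, 1) → (3, 2) → (6, 2) → (6, 6)

Answer: 6, 6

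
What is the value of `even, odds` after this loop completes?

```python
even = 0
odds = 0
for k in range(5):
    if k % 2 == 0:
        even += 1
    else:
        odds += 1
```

Count evens and odds in range(5)
`even, odds` takes the values: (0, 0) → (1, 0) → (1, 1) → (2, 1) → (2, 2) → (3, 2)

Answer: 3, 2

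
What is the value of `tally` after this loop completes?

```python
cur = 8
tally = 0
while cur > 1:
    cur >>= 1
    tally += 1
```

Count right shifts until 1
`tally` takes the values: 0 → 1 → 2 → 3

Answer: 3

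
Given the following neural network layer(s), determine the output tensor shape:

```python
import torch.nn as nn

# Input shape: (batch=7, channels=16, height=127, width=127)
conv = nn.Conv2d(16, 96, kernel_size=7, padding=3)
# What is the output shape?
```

Input: (7, 16, 127, 127) -> Output: (7, 96, 127, 127)

Answer: (7, 96, 127, 127)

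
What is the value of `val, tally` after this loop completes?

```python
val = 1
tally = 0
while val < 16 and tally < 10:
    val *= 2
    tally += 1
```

Double until >= 16 or 10 iterations
`val, tally` takes the values: (1, 0) → (2, 0) → (2, 1) → (4, 1) → (4, 2) → (8, 2) → (8, 3) → (16, 3) → (16, 4)

Answer: 16, 4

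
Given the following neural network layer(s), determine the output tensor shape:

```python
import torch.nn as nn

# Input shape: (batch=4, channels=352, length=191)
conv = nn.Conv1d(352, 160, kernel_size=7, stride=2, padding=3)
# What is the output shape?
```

Input: (4, 352, 191) -> Output: (4, 160, 96)

Answer: (4, 160, 96)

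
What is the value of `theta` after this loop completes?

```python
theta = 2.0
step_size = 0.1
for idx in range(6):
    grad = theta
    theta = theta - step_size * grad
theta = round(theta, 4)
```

Gradient descent: w = 2.0 * (1 - 0.1)^6
`theta` takes the values: 2.0 → 1.8 → 1.62 → 1.458 → 1.3122 → 1.18098 → 1.062882 → 1.0629

Answer: 1.0629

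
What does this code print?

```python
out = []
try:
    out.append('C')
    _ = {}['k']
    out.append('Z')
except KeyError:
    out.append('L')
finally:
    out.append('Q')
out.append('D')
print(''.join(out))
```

Execution trace: 'C' (try body) → 'L' (except KeyError) → 'Q' (finally) → 'D' (after the try/except). Output: CLQD

Answer: CLQD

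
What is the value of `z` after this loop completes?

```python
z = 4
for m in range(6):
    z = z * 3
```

Multiply by 3, 6 times: 4 * 3^6 = 2916
`z` takes the values: 4 → 12 → 36 → 108 → 324 → 972 → 2916

Answer: 2916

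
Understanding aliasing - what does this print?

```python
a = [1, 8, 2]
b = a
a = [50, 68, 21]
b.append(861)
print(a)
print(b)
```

Key concept: rebinding vs mutation: a is rebound to a new list, b still points at the original.
Step by step:
`a = [1, 8, 2]` → a = [1, 8, 2]
`b = a` → b = [1, 8, 2] (same object as a)
`a = [50, 68, 21]` → a = [50, 68, 21]
`b.append(861)` → b = [1, 8, 2, 861]
`print(a)` → prints [50, 68, 21]
`print(b)` → prints [1, 8, 2, 861]

Answer:
[50, 68, 21]
[1, 8, 2, 861]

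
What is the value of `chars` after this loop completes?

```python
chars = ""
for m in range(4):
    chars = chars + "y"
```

Repeat 'y' 4 times
`chars` takes the values: "" → "y" → "yy" → "yyy" → "yyyy"

Answer: "yyyy"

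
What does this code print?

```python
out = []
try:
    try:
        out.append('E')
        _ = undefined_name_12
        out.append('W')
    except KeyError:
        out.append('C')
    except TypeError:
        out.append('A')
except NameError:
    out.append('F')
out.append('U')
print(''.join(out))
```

Execution trace: 'E' (try body) → 'F' (outer except NameError) → 'U' (after the try/except). Output: EFU

Answer: EFU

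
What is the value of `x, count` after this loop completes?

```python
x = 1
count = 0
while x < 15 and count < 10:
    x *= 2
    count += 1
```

Double until >= 15 or 10 iterations
`x, count` takes the values: (1, 0) → (2, 0) → (2, 1) → (4, 1) → (4, 2) → (8, 2) → (8, 3) → (16, 3) → (16, 4)

Answer: 16, 4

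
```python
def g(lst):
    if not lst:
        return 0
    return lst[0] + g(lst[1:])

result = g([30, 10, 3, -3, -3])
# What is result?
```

30 + 10 + 3 + (-3) + (-3) + 0 = 37

Answer: 37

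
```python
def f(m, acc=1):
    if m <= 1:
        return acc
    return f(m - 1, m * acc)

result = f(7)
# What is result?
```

Accumulator trace (n, acc): (7, 1) -> (6, 7) -> (5, 42) -> (4, 210) -> (3, 840) -> (2, 2520) -> (1, 5040) -> return 5040

Answer: 5040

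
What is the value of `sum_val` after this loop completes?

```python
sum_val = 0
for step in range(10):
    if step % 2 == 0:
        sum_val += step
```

Sum of even numbers 0 to 9
`sum_val` takes the values: 0 → 2 → 6 → 12 → 20

Answer: 20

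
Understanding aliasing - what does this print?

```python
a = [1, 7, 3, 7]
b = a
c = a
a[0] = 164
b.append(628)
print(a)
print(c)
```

Key concept: multiple aliases.
Step by step:
`a = [1, 7, 3, 7]` → a = [1, 7, 3, 7]
`b = a` → b = [1, 7, 3, 7] (same object as a)
`c = a` → c = [1, 7, 3, 7] (same object as a, b)
`a[0] = 164` → a = [164, 7, 3, 7] (same object as b, c); b = [164, 7, 3, 7] (same object as a, c); c = [164, 7, 3, 7] (same object as a, b)
`b.append(628)` → a = [164, 7, 3, 7, 628] (same object as b, c); b = [164, 7, 3, 7, 628] (same object as a, c); c = [164, 7, 3, 7, 628] (same object as a, b)
`print(a)` → prints [164, 7, 3, 7, 628]
`print(c)` → prints [164, 7, 3, 7, 628]

Answer:
[164, 7, 3, 7, 628]
[164, 7, 3, 7, 628]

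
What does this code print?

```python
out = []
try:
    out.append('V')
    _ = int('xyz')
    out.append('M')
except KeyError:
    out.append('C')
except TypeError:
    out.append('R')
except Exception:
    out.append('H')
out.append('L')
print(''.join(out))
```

Execution trace: 'V' (try body) → 'H' (except Exception) → 'L' (after the try/except). Output: VHL

Answer: VHL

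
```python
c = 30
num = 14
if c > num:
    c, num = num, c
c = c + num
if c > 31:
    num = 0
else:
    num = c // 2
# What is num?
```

Trace:
`c = 30` → c = 30
`num = 14` → num = 14
`if c > num: ...` → c > num is True → c = 14; num = 30
`c = c + num` → c = 44
`if c > 31: ...` → c > 31 is True → num = 0
So num = 0

Answer: 0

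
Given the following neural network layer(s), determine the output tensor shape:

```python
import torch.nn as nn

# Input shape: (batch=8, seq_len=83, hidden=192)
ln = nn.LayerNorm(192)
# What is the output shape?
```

Input: (8, 83, 192) -> Output: (8, 83, 192)

Answer: (8, 83, 192)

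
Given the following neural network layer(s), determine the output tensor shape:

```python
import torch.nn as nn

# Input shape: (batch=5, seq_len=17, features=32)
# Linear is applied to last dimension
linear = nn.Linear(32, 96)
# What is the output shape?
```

Input: (5, 17, 32) -> Output: (5, 17, 96)

Answer: (5, 17, 96)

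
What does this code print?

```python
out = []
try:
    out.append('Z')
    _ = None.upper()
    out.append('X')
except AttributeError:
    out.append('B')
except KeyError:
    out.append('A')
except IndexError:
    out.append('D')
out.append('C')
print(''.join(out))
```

Execution trace: 'Z' (try body) → 'B' (except AttributeError) → 'C' (after the try/except). Output: ZBC

Answer: ZBC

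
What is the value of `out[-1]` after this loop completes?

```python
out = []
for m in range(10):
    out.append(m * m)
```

Last element of squares 0 to 9
`out` takes the values: [] → [0] → [0, 1] → [0, 1, 4] → [0, 1, 4, 9] → [0, 1, 4, 9, 16] → [0, 1, 4, 9, 16, 25] → [0, 1, 4, 9, 16, 25, 36] → [0, 1, 4, 9, 16, 25, 36, 49] → [0, 1, 4, 9, 16, 25, 36, 49, 64] → [0, 1, 4, 9, 16, 25, 36, 49, 64, 81]
So `out[-1]` = 81

Answer: 81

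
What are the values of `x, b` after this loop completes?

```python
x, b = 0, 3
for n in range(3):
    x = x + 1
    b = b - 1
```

x goes 0→3, b goes 3→0
`x, b` takes the values: (0, 3) → (1, 3) → (1, 2) → (2, 2) → (2, 1) → (3, 1) → (3, 0)

Answer: 3, 0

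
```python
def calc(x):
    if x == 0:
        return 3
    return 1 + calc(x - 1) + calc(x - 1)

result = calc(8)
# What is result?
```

calc(x) = 1 + 2·calc(x-1), calc(0)=3. Closed form: (3+1)·2^8 - 1 = 1023.

Answer: 1023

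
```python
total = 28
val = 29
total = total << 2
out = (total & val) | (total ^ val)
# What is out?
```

Trace:
`total = 28` → total = 28
`val = 29` → val = 29
`total = total << 2` → total = 112
`out = (total & val) | (total ^ val)` → out = 125
So out = 125

Answer: 125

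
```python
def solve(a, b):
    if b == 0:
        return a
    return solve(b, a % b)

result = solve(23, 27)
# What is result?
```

solve(23, 27) -> solve(27, 23) -> solve(23, 4) -> solve(4, 3) -> solve(3, 1) -> solve(1, 0) -> 1

Answer: 1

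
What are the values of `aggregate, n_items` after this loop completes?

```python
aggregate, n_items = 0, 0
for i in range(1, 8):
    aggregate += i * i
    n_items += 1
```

Sum of squares and count
`aggregate, n_items` takes the values: (0, 0) → (1, 0) → (1, 1) → (5, 1) → (5, 2) → (14, 2) → (14, 3) → (30, 3) → (30, 4) → (55, 4) → (55, 5) → (91, 5) → (91, 6) → (140, 6) → (140, 7)

Answer: 140, 7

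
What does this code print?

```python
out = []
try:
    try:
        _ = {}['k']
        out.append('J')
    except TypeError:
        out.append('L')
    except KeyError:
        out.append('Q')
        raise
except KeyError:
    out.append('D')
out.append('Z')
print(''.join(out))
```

Execution trace: 'Q' (inner except KeyError) → 'D' (outer except KeyError) → 'Z' (after the try/except). Output: QDZ

Answer: QDZ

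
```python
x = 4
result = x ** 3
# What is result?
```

Trace:
`x = 4` → x = 4
`result = x ** 3` → result = 64
So result = 64

Answer: 64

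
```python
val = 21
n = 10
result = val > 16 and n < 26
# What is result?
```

Trace:
`val = 21` → val = 21
`n = 10` → n = 10
`result = val > 16 and n < 26` → result = True
So result = True

Answer: True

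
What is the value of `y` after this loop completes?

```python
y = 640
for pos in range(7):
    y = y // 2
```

Halve 7 times: 640 // 2^7 = 5
`y` takes the values: 640 → 320 → 160 → 80 → 40 → 20 → 10 → 5

Answer: 5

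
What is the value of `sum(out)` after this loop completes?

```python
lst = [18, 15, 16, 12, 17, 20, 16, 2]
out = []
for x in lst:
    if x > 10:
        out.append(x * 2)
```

Sum of doubled values > 10
`out` takes the values: [] → [36] → [36, 30] → [36, 30, 32] → [36, 30, 32, 24] → [36, 30, 32, 24, 34] → [36, 30, 32, 24, 34, 40] → [36, 30, 32, 24, 34, 40, 32]
So `sum(out)` = 228

Answer: 228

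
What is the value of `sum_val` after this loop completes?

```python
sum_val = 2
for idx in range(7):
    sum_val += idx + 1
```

Start at 2, add 1 to 7 = 30
`sum_val` takes the values: 2 → 3 → 5 → 8 → 12 → 17 → 23 → 30

Answer: 30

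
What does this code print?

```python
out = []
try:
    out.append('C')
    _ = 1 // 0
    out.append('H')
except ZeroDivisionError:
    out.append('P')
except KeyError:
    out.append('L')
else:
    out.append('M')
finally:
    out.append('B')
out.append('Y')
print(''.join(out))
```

Execution trace: 'C' (try body) → 'P' (except ZeroDivisionError) → 'B' (finally) → 'Y' (after the try/except). Output: CPBY

Answer: CPBY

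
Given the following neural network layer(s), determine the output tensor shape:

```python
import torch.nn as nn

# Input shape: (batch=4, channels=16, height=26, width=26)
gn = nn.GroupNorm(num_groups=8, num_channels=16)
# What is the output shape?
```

Input: (4, 16, 26, 26) -> Output: (4, 16, 26, 26)

Answer: (4, 16, 26, 26)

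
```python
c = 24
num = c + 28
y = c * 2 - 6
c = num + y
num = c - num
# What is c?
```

Trace:
`c = 24` → c = 24
`num = c + 28` → num = 52
`y = c * 2 - 6` → y = 42
`c = num + y` → c = 94
`num = c - num` → num = 42
So c = 94

Answer: 94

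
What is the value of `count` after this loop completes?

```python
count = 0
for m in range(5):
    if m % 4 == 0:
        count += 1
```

Count numbers divisible by 4 in range(5)
`count` takes the values: 0 → 1 → 2

Answer: 2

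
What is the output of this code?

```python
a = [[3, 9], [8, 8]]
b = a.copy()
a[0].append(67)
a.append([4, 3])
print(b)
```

Key concept: shallow copy with nested lists.
Step by step:
`a = [[3, 9], [8, 8]]` → a = [[3, 9], [8, 8]]
`b = a.copy()` → b = [[3, 9], [8, 8]]
`a[0].append(67)` → a = [[3, 9, 67], [8, 8]]; b = [[3, 9, 67], [8, 8]]
`a.append([4, 3])` → a = [[3, 9, 67], [8, 8], [4, 3]]
`print(b)` → prints [[3, 9, 67], [8, 8]]

Answer: [[3, 9, 67], [8, 8]]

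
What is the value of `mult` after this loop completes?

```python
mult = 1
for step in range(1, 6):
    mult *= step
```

5! = 120
`mult` takes the values: 1 → 2 → 6 → 24 → 120

Answer: 120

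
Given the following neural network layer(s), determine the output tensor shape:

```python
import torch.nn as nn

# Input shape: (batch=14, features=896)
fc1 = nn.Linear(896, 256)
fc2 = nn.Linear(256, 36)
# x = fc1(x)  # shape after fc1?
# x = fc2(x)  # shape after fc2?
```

Input: (14, 896) -> after fc1: (14, 256) -> Output: (14, 36)

Answer: (14, 36)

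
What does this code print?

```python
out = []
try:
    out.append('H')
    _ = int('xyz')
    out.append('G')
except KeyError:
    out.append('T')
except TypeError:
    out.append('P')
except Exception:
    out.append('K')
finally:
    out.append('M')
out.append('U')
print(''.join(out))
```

Execution trace: 'H' (try body) → 'K' (except Exception) → 'M' (finally) → 'U' (after the try/except). Output: HKMU

Answer: HKMU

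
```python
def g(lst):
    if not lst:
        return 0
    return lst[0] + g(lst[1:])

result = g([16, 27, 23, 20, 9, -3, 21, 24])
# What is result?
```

16 + 27 + 23 + 20 + 9 + (-3) + 21 + 24 + 0 = 137

Answer: 137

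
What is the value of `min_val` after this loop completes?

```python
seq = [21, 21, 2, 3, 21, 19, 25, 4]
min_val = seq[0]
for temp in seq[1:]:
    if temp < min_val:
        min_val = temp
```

Minimum of [21, 21, 2, 3, 21, 19, 25, 4]
`min_val` takes the values: 21 → 2

Answer: 2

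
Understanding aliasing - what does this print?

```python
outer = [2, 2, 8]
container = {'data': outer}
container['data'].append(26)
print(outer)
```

Key concept: dict holds reference to list.
Step by step:
`outer = [2, 2, 8]` → outer = [2, 2, 8]
`container = {'data': outer}` → container = {'data': [2, 2, 8]}
`container['data'].append(26)` → outer = [2, 2, 8, 26]; container = {'data': [2, 2, 8, 26]}
`print(outer)` → prints [2, 2, 8, 26]

Answer: [2, 2, 8, 26]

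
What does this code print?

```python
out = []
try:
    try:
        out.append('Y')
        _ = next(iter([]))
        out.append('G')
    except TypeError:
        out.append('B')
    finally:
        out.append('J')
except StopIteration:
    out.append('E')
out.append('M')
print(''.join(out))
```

Execution trace: 'Y' (try body) → 'J' (finally) → 'E' (outer except StopIteration) → 'M' (after the try/except). Output: YJEM

Answer: YJEM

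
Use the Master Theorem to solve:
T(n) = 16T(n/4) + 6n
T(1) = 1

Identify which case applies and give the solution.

a=16, b=4, f(n)=6n. log_4(16) = 2. Since c=1 < 2, Case 1 applies: T(n) = Θ(n^log_b(a)) = O(n^2).

Answer: O(n^2) - Case 1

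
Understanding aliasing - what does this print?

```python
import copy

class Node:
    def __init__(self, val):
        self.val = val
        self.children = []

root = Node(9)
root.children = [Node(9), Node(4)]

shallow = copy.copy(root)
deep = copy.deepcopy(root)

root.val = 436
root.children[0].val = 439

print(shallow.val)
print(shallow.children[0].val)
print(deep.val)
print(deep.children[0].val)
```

Key concept: deep copy with custom objects.
Step by step:
`root = Node(9)` → root = Node(val=9, children=[])
`root.children = [Node(9), Node(4)]` → root = Node(val=9, children=[Node(val=9, children=[]), Node(val=4, children=[])])
`shallow = copy.copy(root)` → shallow = Node(val=9, children=[Node(val=9, children=[]), Node(val=4, children=[])])
`deep = copy.deepcopy(root)` → deep = Node(val=9, children=[Node(val=9, children=[]), Node(val=4, children=[])])
`root.val = 436` → root = Node(val=436, children=[Node(val=9, children=[]), Node(val=4, children=[])])
`root.children[0].val = 439` → root = Node(val=436, children=[Node(val=439, children=[]), Node(val=4, children=[])]); shallow = Node(val=9, children=[Node(val=439, children=[]), Node(val=4, children=[])])
`print(shallow.val)` → prints 9
`print(shallow.children[0].val)` → prints 439
`print(deep.val)` → prints 9
`print(deep.children[0].val)` → prints 9

Answer:
9
439
9
9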